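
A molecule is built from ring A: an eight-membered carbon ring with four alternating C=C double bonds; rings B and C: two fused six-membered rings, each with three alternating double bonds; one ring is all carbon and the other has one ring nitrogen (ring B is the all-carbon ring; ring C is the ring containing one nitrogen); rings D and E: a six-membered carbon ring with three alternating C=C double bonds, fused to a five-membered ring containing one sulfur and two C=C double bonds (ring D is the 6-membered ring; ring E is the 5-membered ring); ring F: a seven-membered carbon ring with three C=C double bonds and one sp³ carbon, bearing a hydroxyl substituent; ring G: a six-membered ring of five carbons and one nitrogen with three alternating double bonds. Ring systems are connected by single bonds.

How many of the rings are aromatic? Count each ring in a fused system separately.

5

Ring A has only sp² ring atoms; a planar conformation would have a fully conjugated π system of 8 electrons. But 8 = 4(2), which is 4n not 4n+2, so ring A is not aromatic (cyclooctatetraene) — cyclooctatetraene distorts into a non-planar tub to avoid antiaromaticity.
Rings B and C form a fused bicyclic system (with one nitrogen) with 10 sp² atoms and 10 π electrons from ring double bonds. 10 = 4(2)+2, so the system is aromatic and both rings count as aromatic (quinoline).
Rings D and E form a fused bicyclic system (with one sulfur) with 9 sp² atoms and 10 π electrons from ring double bonds plus a heteroatom lone pair. 10 = 4(2)+2, so the system is aromatic and both rings count as aromatic (benzothiophene).
Ring F has one sp³ carbon, so it is not fully conjugated — not aromatic (cycloheptatriene).
Ring G is planar and fully conjugated; 3 ring double bonds give 6 π electrons. 6 = 4(1)+2, so ring G is aromatic (pyridine).
Aromatic: B, C, D, E, G. Total: 5.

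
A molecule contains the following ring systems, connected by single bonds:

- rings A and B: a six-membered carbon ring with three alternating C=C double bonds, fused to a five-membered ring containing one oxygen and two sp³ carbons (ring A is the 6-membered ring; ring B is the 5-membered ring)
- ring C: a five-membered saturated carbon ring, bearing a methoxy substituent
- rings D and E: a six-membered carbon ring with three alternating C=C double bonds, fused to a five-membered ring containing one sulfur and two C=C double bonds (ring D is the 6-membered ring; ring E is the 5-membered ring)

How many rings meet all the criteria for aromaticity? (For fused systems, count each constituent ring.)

Ring A is planar and fully conjugated; 3 ring double bonds give 6 π electrons. 6 = 4(1)+2, so ring A is aromatic (benzene ring).
Ring B has two sp³ carbons, so it is not fully conjugated — not aromatic (oxolane ring).
Ring C has only sp³ atoms, so it is not fully conjugated — not aromatic (cyclopentane).
Rings D and E form a fused bicyclic system (with one sulfur) with 9 sp² atoms and 10 π electrons from ring double bonds plus a heteroatom lone pair. 10 = 4(2)+2, so the system is aromatic and both rings count as aromatic (benzothiophene).
Aromatic: A, D, E. Total: 3.

3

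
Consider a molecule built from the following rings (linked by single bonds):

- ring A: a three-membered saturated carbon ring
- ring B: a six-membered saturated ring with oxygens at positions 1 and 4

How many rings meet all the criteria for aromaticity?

0

Ring A has only sp³ atoms, so it is not fully conjugated — not aromatic (cyclopropane).
Ring B has only sp³ atoms, so it is not fully conjugated — not aromatic (1,4-dioxane).
No ring is aromatic. Total: 0.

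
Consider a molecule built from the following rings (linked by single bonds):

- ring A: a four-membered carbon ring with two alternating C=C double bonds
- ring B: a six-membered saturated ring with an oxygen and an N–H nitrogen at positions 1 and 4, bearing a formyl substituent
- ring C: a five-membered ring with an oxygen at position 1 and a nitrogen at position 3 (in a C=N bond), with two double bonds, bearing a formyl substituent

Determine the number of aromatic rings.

Ring A has only sp² ring atoms; a planar conformation would have a fully conjugated π system of 4 electrons. But 4 = 4(1), which is 4n not 4n+2, so ring A is not aromatic (cyclobutadiene) — cyclobutadiene is antiaromatic and distorts to a rectangle.
Ring B has only sp³ atoms, so it is not fully conjugated — not aromatic (morpholine).
Ring C is planar and fully conjugated; 2 ring double bonds (4 π electrons) plus a heteroatom lone pair (2) give 6 π electrons. Since 6 = 4n+2 (n=1), ring C is aromatic (oxazole).
Aromatic: C. Total: 1.

1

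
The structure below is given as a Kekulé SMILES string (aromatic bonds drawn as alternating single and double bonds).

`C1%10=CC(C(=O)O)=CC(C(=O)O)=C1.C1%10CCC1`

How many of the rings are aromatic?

1

The SMILES encodes a six-membered carbon ring with three alternating C=C double bonds; a four-membered saturated carbon ring.
The 6-membered ring is planar and fully conjugated; 3 ring double bonds give 6 π electrons. 6 = 4(1)+2, so it is aromatic (benzene).
The 4-membered ring has only sp³ atoms, so it is not fully conjugated — not aromatic (cyclobutane).
1 of the 2 rings is aromatic. Total: 1.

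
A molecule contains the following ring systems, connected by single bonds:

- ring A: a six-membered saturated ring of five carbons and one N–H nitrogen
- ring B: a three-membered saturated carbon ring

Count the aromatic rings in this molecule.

Ring A has only sp³ atoms, so it is not fully conjugated — not aromatic (piperidine).
Ring B has only sp³ atoms, so it is not fully conjugated — not aromatic (cyclopropane).
No ring is aromatic. Total: 0.

0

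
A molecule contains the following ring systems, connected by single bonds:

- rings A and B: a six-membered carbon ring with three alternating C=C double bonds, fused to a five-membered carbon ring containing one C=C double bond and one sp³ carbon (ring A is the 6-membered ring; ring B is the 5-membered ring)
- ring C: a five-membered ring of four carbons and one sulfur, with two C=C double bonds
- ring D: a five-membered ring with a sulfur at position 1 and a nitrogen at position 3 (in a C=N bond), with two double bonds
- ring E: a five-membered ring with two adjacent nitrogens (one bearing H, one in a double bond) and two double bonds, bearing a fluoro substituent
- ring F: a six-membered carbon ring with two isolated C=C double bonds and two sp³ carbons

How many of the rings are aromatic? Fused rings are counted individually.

4

Ring A is fully conjugated (every ring atom contributes a p orbital); 3 ring double bonds give 6 π electrons. 6 = 4(1)+2, so ring A is aromatic (benzene ring).
Ring B has one sp³ carbon, so it is not fully conjugated — not aromatic (cyclopentene ring).
Ring C is planar and fully conjugated; 2 ring double bonds (4 π electrons) plus a heteroatom lone pair (2) give 6 π electrons. That satisfies 4n+2 with n=1, so ring C is aromatic (thiophene).
Ring D has a continuous p-orbital overlap around the ring; 2 ring double bonds (4 π electrons) plus a heteroatom lone pair (2) give 6 π electrons. Since 6 = 4n+2 (n=1), ring D is aromatic (thiazole).
Ring E is planar and fully conjugated; 2 ring double bonds (4 π electrons) plus a heteroatom lone pair (2) give 6 π electrons. Since 6 = 4n+2 (n=1), ring E is aromatic (pyrazole).
Ring F has two sp³ carbons, so it is not fully conjugated — not aromatic (1,4-cyclohexadiene).
Aromatic: A, C, D, E. Total: 4.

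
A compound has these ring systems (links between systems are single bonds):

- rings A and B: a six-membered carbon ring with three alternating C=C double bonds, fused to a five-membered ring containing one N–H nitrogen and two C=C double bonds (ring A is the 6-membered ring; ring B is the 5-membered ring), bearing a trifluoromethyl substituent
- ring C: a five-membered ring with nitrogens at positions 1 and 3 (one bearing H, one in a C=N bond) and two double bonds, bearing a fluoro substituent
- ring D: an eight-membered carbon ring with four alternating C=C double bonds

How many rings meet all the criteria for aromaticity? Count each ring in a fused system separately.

Rings A and B form a fused bicyclic system (with one N–H) with 9 sp² atoms and 10 π electrons from ring double bonds plus a heteroatom lone pair. 10 = 4(2)+2, so the system is aromatic and both rings count as aromatic (indole).
Ring C is fully conjugated (every ring atom contributes a p orbital); 2 ring double bonds (4 π electrons) plus a heteroatom lone pair (2) give 6 π electrons. Since 6 = 4n+2 (n=1), ring C is aromatic (imidazole).
Ring D has only sp² ring atoms; a planar conformation would have a fully conjugated π system of 8 electrons. But 8 = 4(2), which is 4n not 4n+2, so ring D is not aromatic (cyclooctatetraene) — cyclooctatetraene distorts into a non-planar tub to avoid antiaromaticity.
Aromatic: A, B, C. Total: 3.

3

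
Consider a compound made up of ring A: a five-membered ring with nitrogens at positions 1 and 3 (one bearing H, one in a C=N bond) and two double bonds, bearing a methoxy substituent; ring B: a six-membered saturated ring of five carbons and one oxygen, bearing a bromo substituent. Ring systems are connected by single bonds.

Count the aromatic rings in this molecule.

Ring A is planar and fully conjugated; 2 ring double bonds (4 π electrons) plus a heteroatom lone pair (2) give 6 π electrons. 6 = 4(1)+2, so ring A is aromatic (imidazole).
Ring B has only sp³ atoms, so it is not fully conjugated — not aromatic (tetrahydropyran).
Aromatic: A. Total: 1.

1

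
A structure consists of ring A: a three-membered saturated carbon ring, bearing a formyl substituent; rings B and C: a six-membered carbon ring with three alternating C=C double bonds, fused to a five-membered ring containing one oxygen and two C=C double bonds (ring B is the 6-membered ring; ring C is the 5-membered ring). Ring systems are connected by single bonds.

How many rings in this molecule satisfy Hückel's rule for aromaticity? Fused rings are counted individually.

2

Ring A has only sp³ atoms, so it is not fully conjugated — not aromatic (cyclopropane).
Rings B and C form a fused bicyclic system (with one oxygen) with 9 sp² atoms and 10 π electrons from ring double bonds plus a heteroatom lone pair. 10 = 4(2)+2, so the system is aromatic and both rings count as aromatic (benzofuran).
Aromatic: B, C. Total: 2.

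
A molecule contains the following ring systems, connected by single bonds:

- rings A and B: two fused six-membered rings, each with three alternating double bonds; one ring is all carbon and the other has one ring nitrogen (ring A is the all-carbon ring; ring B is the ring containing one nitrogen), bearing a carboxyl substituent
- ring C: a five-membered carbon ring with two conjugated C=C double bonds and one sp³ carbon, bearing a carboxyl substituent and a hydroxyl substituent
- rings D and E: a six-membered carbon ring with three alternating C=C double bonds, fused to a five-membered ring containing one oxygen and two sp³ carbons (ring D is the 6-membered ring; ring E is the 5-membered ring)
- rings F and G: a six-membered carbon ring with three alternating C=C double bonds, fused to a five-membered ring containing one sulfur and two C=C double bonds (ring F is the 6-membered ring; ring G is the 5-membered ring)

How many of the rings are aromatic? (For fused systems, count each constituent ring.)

5

Rings A and B form a fused bicyclic system (with one nitrogen) with 10 sp² atoms and 10 π electrons from ring double bonds. 10 = 4(2)+2, so the system is aromatic and both rings count as aromatic (quinoline).
Ring C has one sp³ carbon, so it is not fully conjugated — not aromatic (cyclopentadiene).
Ring D is fully conjugated (every ring atom contributes a p orbital); 3 ring double bonds give 6 π electrons. Since 6 = 4n+2 (n=1), ring D is aromatic (benzene ring).
Ring E has two sp³ carbons, so it is not fully conjugated — not aromatic (oxolane ring).
Rings F and G form a fused bicyclic system (with one sulfur) with 9 sp² atoms and 10 π electrons from ring double bonds plus a heteroatom lone pair. 10 = 4(2)+2, so the system is aromatic and both rings count as aromatic (benzothiophene).
Aromatic: A, B, D, F, G. Total: 5.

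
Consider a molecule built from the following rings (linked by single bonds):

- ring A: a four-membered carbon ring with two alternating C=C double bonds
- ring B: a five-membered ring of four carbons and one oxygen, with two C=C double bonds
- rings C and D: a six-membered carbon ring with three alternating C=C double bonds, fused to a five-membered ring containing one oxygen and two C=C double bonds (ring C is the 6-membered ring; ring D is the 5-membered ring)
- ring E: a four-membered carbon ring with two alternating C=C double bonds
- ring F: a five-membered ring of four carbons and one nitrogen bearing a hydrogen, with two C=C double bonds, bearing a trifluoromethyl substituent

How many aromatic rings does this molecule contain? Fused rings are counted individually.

4

Ring A has only sp² ring atoms; a planar conformation would have a fully conjugated π system of 4 electrons. But 4 = 4(1), which is 4n not 4n+2, so ring A is not aromatic (cyclobutadiene) — cyclobutadiene is antiaromatic and distorts to a rectangle.
Ring B is planar and fully conjugated; 2 ring double bonds (4 π electrons) plus a heteroatom lone pair (2) give 6 π electrons. Since 6 = 4n+2 (n=1), ring B is aromatic (furan).
Rings C and D form a fused bicyclic system (with one oxygen) with 9 sp² atoms and 10 π electrons from ring double bonds plus a heteroatom lone pair. 10 = 4(2)+2, so the system is aromatic and both rings count as aromatic (benzofuran).
Ring E has only sp² ring atoms; a planar conformation would have a fully conjugated π system of 4 electrons. But 4 = 4(1), which is 4n not 4n+2, so ring E is not aromatic (cyclobutadiene) — cyclobutadiene is antiaromatic and distorts to a rectangle.
Ring F is fully conjugated (every ring atom contributes a p orbital); 2 ring double bonds (4 π electrons) plus a heteroatom lone pair (2) give 6 π electrons. 6 = 4(1)+2, so ring F is aromatic (pyrrole).
Aromatic: B, C, D, F. Total: 4.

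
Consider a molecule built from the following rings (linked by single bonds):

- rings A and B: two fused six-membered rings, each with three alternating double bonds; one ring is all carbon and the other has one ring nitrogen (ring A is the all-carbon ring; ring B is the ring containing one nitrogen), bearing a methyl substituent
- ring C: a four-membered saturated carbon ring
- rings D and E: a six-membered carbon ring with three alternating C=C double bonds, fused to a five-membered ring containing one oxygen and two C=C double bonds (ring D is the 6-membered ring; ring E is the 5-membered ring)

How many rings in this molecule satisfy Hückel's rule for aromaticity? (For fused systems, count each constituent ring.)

4

Rings A and B form a fused bicyclic system (with one nitrogen) with 10 sp² atoms and 10 π electrons from ring double bonds. 10 = 4(2)+2, so the system is aromatic and both rings count as aromatic (quinoline).
Ring C has only sp³ atoms, so it is not fully conjugated — not aromatic (cyclobutane).
Rings D and E form a fused bicyclic system (with one oxygen) with 9 sp² atoms and 10 π electrons from ring double bonds plus a heteroatom lone pair. 10 = 4(2)+2, so the system is aromatic and both rings count as aromatic (benzofuran).
Aromatic: A, B, D, E. Total: 4.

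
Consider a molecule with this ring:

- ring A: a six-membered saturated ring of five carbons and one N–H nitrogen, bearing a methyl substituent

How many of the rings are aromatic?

0

Ring A has only sp³ atoms, so it is not fully conjugated — not aromatic (piperidine).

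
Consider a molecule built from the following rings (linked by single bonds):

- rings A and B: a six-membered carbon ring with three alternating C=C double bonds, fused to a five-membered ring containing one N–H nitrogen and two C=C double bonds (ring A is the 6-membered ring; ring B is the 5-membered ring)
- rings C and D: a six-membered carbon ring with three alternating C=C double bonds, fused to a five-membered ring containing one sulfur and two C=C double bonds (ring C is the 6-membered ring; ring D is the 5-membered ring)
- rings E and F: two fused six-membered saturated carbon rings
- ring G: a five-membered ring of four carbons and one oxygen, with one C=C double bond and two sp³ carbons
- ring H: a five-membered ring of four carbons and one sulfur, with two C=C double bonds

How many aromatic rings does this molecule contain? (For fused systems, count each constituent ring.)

Rings A and B form a fused bicyclic system (with one N–H) with 9 sp² atoms and 10 π electrons from ring double bonds plus a heteroatom lone pair. 10 = 4(2)+2, so the system is aromatic and both rings count as aromatic (indole).
Rings C and D form a fused bicyclic system (with one sulfur) with 9 sp² atoms and 10 π electrons from ring double bonds plus a heteroatom lone pair. 10 = 4(2)+2, so the system is aromatic and both rings count as aromatic (benzothiophene).
Ring E has only sp³ atoms, so it is not fully conjugated — not aromatic (cyclohexane ring).
Ring F has only sp³ atoms, so it is not fully conjugated — not aromatic (cyclohexane ring).
Ring G has two sp³ carbons, so it is not fully conjugated — not aromatic (2,3-dihydrofuran).
Ring H is planar and fully conjugated; 2 ring double bonds (4 π electrons) plus a heteroatom lone pair (2) give 6 π electrons. 6 = 4(1)+2, so ring H is aromatic (thiophene).
Aromatic: A, B, C, D, H. Total: 5.

5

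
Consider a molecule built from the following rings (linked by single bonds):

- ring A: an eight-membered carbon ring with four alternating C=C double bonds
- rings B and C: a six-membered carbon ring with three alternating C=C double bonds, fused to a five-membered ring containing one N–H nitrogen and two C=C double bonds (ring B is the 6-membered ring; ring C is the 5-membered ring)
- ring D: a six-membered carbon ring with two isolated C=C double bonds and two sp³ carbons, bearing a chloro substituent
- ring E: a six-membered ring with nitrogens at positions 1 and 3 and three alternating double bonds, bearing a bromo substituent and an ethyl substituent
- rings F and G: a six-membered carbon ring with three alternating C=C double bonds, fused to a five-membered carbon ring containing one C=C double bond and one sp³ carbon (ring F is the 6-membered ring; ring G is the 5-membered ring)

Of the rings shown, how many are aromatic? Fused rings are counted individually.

Ring A has only sp² ring atoms; a planar conformation would have a fully conjugated π system of 8 electrons. But 8 = 4(2), which is 4n not 4n+2, so ring A is not aromatic (cyclooctatetraene) — cyclooctatetraene distorts into a non-planar tub to avoid antiaromaticity.
Rings B and C form a fused bicyclic system (with one N–H) with 9 sp² atoms and 10 π electrons from ring double bonds plus a heteroatom lone pair. 10 = 4(2)+2, so the system is aromatic and both rings count as aromatic (indole).
Ring D has two sp³ carbons, so it is not fully conjugated — not aromatic (1,4-cyclohexadiene).
Ring E is fully conjugated (every ring atom contributes a p orbital); 3 ring double bonds give 6 π electrons. 6 = 4(1)+2, so ring E is aromatic (pyrimidine).
Ring F has a continuous p-orbital overlap around the ring; 3 ring double bonds give 6 π electrons. 6 = 4(1)+2, so ring F is aromatic (benzene ring).
Ring G has one sp³ carbon, so it is not fully conjugated — not aromatic (cyclopentene ring).
Aromatic: B, C, E, F. Total: 4.

4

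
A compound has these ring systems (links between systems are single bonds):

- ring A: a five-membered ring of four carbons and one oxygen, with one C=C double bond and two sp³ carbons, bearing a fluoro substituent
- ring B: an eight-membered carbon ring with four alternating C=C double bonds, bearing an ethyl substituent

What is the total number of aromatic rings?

0

Ring A has two sp³ carbons, so it is not fully conjugated — not aromatic (2,3-dihydrofuran).
Ring B has only sp² ring atoms; a planar conformation would have a fully conjugated π system of 8 electrons. But 8 = 4(2), which is 4n not 4n+2, so ring B is not aromatic (cyclooctatetraene) — cyclooctatetraene distorts into a non-planar tub to avoid antiaromaticity.
No ring is aromatic. Total: 0.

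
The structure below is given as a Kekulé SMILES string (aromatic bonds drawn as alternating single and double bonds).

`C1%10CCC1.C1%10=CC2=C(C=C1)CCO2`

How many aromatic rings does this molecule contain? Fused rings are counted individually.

The SMILES encodes a four-membered saturated carbon ring; a six-membered carbon ring with three alternating C=C double bonds, fused to a five-membered ring containing one oxygen and two sp³ carbons.
The 4-membered ring has only sp³ atoms, so it is not fully conjugated — not aromatic (cyclobutane).
The 6-membered ring is fully conjugated (every ring atom contributes a p orbital); 3 ring double bonds give 6 π electrons. That satisfies 4n+2 with n=1, so it is aromatic (benzene ring).
The 5-membered ring with one oxygen has two sp³ carbons, so it is not fully conjugated — not aromatic (oxolane ring).
1 of the 3 rings is aromatic. Total: 1.

1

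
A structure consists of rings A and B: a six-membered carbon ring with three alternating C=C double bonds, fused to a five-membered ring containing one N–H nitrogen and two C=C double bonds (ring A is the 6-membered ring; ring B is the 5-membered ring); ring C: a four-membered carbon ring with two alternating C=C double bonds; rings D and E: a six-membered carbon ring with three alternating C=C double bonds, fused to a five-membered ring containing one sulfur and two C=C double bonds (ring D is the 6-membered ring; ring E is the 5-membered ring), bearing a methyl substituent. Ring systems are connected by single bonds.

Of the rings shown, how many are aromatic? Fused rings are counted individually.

Rings A and B form a fused bicyclic system (with one N–H) with 9 sp² atoms and 10 π electrons from ring double bonds plus a heteroatom lone pair. 10 = 4(2)+2, so the system is aromatic and both rings count as aromatic (indole).
Ring C has only sp² ring atoms; a planar conformation would have a fully conjugated π system of 4 electrons. But 4 = 4(1), which is 4n not 4n+2, so ring C is not aromatic (cyclobutadiene) — cyclobutadiene is antiaromatic and distorts to a rectangle.
Rings D and E form a fused bicyclic system (with one sulfur) with 9 sp² atoms and 10 π electrons from ring double bonds plus a heteroatom lone pair. 10 = 4(2)+2, so the system is aromatic and both rings count as aromatic (benzothiophene).
Aromatic: A, B, D, E. Total: 4.

4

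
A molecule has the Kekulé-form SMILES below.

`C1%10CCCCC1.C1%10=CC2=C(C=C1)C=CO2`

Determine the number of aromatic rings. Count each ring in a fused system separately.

2

The SMILES encodes a six-membered saturated carbon ring; a six-membered carbon ring with three alternating C=C double bonds, fused to a five-membered ring containing one oxygen and two C=C double bonds.
The 6-membered ring has only sp³ atoms, so it is not fully conjugated — not aromatic (cyclohexane).
The fused 6/5-membered bicyclic (with one oxygen) is a single π system with 9 sp² atoms and 10 π electrons from ring double bonds plus a heteroatom lone pair. 10 = 4(2)+2, so the system is aromatic and both rings count as aromatic (benzofuran).
2 of the 3 rings are aromatic. Total: 2.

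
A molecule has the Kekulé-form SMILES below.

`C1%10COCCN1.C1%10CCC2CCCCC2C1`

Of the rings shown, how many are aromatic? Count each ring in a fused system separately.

0

The SMILES encodes a six-membered saturated ring with an oxygen and an N–H nitrogen at positions 1 and 4; two fused six-membered saturated carbon rings.
The 6-membered ring with one oxygen and one N–H (1,4) has only sp³ atoms, so it is not fully conjugated — not aromatic (morpholine).
The 6-membered ring has only sp³ atoms, so it is not fully conjugated — not aromatic (cyclohexane ring).
The second 6-membered ring has only sp³ atoms, so it is not fully conjugated — not aromatic (cyclohexane ring).
None of the rings are aromatic. Total: 0.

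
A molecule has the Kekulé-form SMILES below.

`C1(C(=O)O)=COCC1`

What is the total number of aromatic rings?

0

The SMILES encodes a five-membered ring of four carbons and one oxygen, with one C=C double bond and two sp³ carbons.
The 5-membered ring with one oxygen has two sp³ carbons, so it is not fully conjugated — not aromatic (2,3-dihydrofuran).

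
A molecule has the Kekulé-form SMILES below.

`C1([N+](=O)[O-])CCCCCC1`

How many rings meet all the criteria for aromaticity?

0

The SMILES encodes a seven-membered saturated carbon ring.
The 7-membered ring has only sp³ atoms, so it is not fully conjugated — not aromatic (cycloheptane).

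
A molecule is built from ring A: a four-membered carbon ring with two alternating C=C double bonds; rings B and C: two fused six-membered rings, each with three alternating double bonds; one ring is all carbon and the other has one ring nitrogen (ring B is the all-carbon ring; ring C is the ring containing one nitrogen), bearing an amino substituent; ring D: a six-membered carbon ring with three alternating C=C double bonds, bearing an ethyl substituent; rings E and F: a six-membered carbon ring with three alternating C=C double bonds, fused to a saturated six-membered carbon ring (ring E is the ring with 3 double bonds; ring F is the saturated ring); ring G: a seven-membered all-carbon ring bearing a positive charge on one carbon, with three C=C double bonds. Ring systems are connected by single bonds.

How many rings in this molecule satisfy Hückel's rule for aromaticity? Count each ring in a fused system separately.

5

Ring A has only sp² ring atoms; a planar conformation would have a fully conjugated π system of 4 electrons. But 4 = 4(1), which is 4n not 4n+2, so ring A is not aromatic (cyclobutadiene) — cyclobutadiene is antiaromatic and distorts to a rectangle.
Rings B and C form a fused bicyclic system (with one nitrogen) with 10 sp² atoms and 10 π electrons from ring double bonds. 10 = 4(2)+2, so the system is aromatic and both rings count as aromatic (quinoline).
Ring D is fully conjugated (every ring atom contributes a p orbital); 3 ring double bonds give 6 π electrons. Since 6 = 4n+2 (n=1), ring D is aromatic (benzene).
Ring E is fully conjugated (every ring atom contributes a p orbital); 3 ring double bonds give 6 π electrons. Since 6 = 4n+2 (n=1), ring E is aromatic (benzene ring).
Ring F has four sp³ carbons, so it is not fully conjugated — not aromatic (cyclohexane ring).
Ring G is planar and fully conjugated; 3 ring double bonds (6 π electrons) plus the carbocation's empty p orbital (0, but keeps the ring conjugated) give 6 π electrons. 6 = 4(1)+2, so ring G is aromatic (tropylium cation).
Aromatic: B, C, D, E, G. Total: 5.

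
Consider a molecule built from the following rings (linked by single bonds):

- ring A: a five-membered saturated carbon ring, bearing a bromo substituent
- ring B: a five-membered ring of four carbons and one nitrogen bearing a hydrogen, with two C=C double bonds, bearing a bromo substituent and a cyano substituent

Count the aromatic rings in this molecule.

1

Ring A has only sp³ atoms, so it is not fully conjugated — not aromatic (cyclopentane).
Ring B is fully conjugated (every ring atom contributes a p orbital); 2 ring double bonds (4 π electrons) plus a heteroatom lone pair (2) give 6 π electrons. That satisfies 4n+2 with n=1, so ring B is aromatic (pyrrole).
Aromatic: B. Total: 1.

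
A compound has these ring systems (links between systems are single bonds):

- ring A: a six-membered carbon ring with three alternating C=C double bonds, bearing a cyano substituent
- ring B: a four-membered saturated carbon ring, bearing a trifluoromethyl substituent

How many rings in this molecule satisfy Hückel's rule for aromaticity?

1

Ring A is fully conjugated (every ring atom contributes a p orbital); 3 ring double bonds give 6 π electrons. 6 = 4(1)+2, so ring A is aromatic (benzene).
Ring B has only sp³ atoms, so it is not fully conjugated — not aromatic (cyclobutane).
Aromatic: A. Total: 1.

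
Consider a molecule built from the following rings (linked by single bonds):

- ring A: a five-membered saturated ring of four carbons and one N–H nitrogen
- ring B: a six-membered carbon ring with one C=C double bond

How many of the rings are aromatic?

Ring A has only sp³ atoms, so it is not fully conjugated — not aromatic (pyrrolidine).
Ring B has four sp³ carbons, so it is not fully conjugated — not aromatic (cyclohexene).
No ring is aromatic. Total: 0.

0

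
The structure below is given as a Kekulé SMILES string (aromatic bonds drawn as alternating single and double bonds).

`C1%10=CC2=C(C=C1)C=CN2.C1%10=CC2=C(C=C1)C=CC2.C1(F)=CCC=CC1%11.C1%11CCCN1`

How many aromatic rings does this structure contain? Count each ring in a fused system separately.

The SMILES encodes a six-membered carbon ring with three alternating C=C double bonds, fused to a five-membered ring containing one N–H nitrogen and two C=C double bonds; a six-membered carbon ring with three alternating C=C double bonds, fused to a five-membered carbon ring containing one C=C double bond and one sp³ carbon; a six-membered carbon ring with two isolated C=C double bonds and two sp³ carbons; a five-membered saturated ring of four carbons and one N–H nitrogen.
The fused 6/5-membered bicyclic (with one N–H) is a single π system with 9 sp² atoms and 10 π electrons from ring double bonds plus a heteroatom lone pair. 10 = 4(2)+2, so the system is aromatic and both rings count as aromatic (indole).
The 6-membered ring is fully conjugated (every ring atom contributes a p orbital); 3 ring double bonds give 6 π electrons. That satisfies 4n+2 with n=1, so it is aromatic (benzene ring).
The 5-membered ring has one sp³ carbon, so it is not fully conjugated — not aromatic (cyclopentene ring).
The second 6-membered ring has two sp³ carbons, so it is not fully conjugated — not aromatic (1,4-cyclohexadiene).
The 5-membered ring with one N–H has only sp³ atoms, so it is not fully conjugated — not aromatic (pyrrolidine).
3 of the 6 rings are aromatic. Total: 3.

3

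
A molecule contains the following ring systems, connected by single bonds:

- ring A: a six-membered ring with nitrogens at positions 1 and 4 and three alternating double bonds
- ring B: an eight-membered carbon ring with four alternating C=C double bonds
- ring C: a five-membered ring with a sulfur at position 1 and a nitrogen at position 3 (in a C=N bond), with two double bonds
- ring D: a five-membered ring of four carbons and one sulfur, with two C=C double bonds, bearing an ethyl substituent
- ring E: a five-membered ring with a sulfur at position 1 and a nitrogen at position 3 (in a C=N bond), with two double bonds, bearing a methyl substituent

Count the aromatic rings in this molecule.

Ring A is planar and fully conjugated; 3 ring double bonds give 6 π electrons. Since 6 = 4n+2 (n=1), ring A is aromatic (pyrazine).
Ring B has only sp² ring atoms; a planar conformation would have a fully conjugated π system of 8 electrons. But 8 = 4(2), which is 4n not 4n+2, so ring B is not aromatic (cyclooctatetraene) — cyclooctatetraene distorts into a non-planar tub to avoid antiaromaticity.
Ring C is planar and fully conjugated; 2 ring double bonds (4 π electrons) plus a heteroatom lone pair (2) give 6 π electrons. That satisfies 4n+2 with n=1, so ring C is aromatic (thiazole).
Ring D is planar and fully conjugated; 2 ring double bonds (4 π electrons) plus a heteroatom lone pair (2) give 6 π electrons. That satisfies 4n+2 with n=1, so ring D is aromatic (thiophene).
Ring E has a continuous p-orbital overlap around the ring; 2 ring double bonds (4 π electrons) plus a heteroatom lone pair (2) give 6 π electrons. 6 = 4(1)+2, so ring E is aromatic (thiazole).
Aromatic: A, C, D, E. Total: 4.

4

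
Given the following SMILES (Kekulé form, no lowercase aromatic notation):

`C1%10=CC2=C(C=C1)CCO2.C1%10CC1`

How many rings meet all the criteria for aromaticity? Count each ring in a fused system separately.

1

The SMILES encodes a six-membered carbon ring with three alternating C=C double bonds, fused to a five-membered ring containing one oxygen and two sp³ carbons; a three-membered saturated carbon ring.
The 6-membered ring is planar and fully conjugated; 3 ring double bonds give 6 π electrons. That satisfies 4n+2 with n=1, so it is aromatic (benzene ring).
The 5-membered ring with one oxygen has two sp³ carbons, so it is not fully conjugated — not aromatic (oxolane ring).
The 3-membered ring has only sp³ atoms, so it is not fully conjugated — not aromatic (cyclopropane).
1 of the 3 rings is aromatic. Total: 1.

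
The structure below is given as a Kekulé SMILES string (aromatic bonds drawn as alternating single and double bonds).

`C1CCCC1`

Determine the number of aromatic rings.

The SMILES encodes a five-membered saturated carbon ring.
The 5-membered ring has only sp³ atoms, so it is not fully conjugated — not aromatic (cyclopentane).

0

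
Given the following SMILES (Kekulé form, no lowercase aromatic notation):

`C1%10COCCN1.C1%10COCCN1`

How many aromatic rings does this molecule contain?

The SMILES encodes a six-membered saturated ring with an oxygen and an N–H nitrogen at positions 1 and 4; a six-membered saturated ring with an oxygen and an N–H nitrogen at positions 1 and 4.
The 6-membered ring with one oxygen and one N–H (1,4) has only sp³ atoms, so it is not fully conjugated — not aromatic (morpholine).
The second 6-membered ring with one oxygen and one N–H (1,4) has only sp³ atoms, so it is not fully conjugated — not aromatic (morpholine).
None of the rings are aromatic. Total: 0.

0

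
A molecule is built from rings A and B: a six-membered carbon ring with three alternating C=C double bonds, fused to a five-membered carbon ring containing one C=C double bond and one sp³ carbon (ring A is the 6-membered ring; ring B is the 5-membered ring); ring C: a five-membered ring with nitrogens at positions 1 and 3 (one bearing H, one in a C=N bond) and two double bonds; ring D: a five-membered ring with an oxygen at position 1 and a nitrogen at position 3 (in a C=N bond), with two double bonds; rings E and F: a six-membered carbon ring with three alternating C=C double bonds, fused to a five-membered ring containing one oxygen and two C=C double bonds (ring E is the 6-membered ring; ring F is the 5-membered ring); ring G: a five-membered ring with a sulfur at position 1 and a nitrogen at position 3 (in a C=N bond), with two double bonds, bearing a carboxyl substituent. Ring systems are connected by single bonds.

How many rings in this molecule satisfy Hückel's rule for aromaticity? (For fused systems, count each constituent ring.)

6

Ring A has a continuous p-orbital overlap around the ring; 3 ring double bonds give 6 π electrons. That satisfies 4n+2 with n=1, so ring A is aromatic (benzene ring).
Ring B has one sp³ carbon, so it is not fully conjugated — not aromatic (cyclopentene ring).
Ring C is fully conjugated (every ring atom contributes a p orbital); 2 ring double bonds (4 π electrons) plus a heteroatom lone pair (2) give 6 π electrons. 6 = 4(1)+2, so ring C is aromatic (imidazole).
Ring D is planar and fully conjugated; 2 ring double bonds (4 π electrons) plus a heteroatom lone pair (2) give 6 π electrons. Since 6 = 4n+2 (n=1), ring D is aromatic (oxazole).
Rings E and F form a fused bicyclic system (with one oxygen) with 9 sp² atoms and 10 π electrons from ring double bonds plus a heteroatom lone pair. 10 = 4(2)+2, so the system is aromatic and both rings count as aromatic (benzofuran).
Ring G has a continuous p-orbital overlap around the ring; 2 ring double bonds (4 π electrons) plus a heteroatom lone pair (2) give 6 π electrons. 6 = 4(1)+2, so ring G is aromatic (thiazole).
Aromatic: A, C, D, E, F, G. Total: 6.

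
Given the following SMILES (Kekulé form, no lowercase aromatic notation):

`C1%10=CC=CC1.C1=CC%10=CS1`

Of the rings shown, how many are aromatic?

1

The SMILES encodes a five-membered carbon ring with two conjugated C=C double bonds and one sp³ carbon; a five-membered ring of four carbons and one sulfur, with two C=C double bonds.
The 5-membered ring has one sp³ carbon, so it is not fully conjugated — not aromatic (cyclopentadiene).
The 5-membered ring with one sulfur is fully conjugated (every ring atom contributes a p orbital); 2 ring double bonds (4 π electrons) plus a heteroatom lone pair (2) give 6 π electrons. That satisfies 4n+2 with n=1, so it is aromatic (thiophene).
1 of the 2 rings is aromatic. Total: 1.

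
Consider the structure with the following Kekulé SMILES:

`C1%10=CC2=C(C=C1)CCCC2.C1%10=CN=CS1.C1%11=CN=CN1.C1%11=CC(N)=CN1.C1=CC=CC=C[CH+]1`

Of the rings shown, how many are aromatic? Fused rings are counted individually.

The SMILES encodes a six-membered carbon ring with three alternating C=C double bonds, fused to a saturated six-membered carbon ring; a five-membered ring with a sulfur at position 1 and a nitrogen at position 3 (in a C=N bond), with two double bonds; a five-membered ring with nitrogens at positions 1 and 3 (one bearing H, one in a C=N bond) and two double bonds; a five-membered ring of four carbons and one nitrogen bearing a hydrogen, with two C=C double bonds; a seven-membered all-carbon ring bearing a positive charge on one carbon, with three C=C double bonds.
The 6-membered ring is planar and fully conjugated; 3 ring double bonds give 6 π electrons. That satisfies 4n+2 with n=1, so it is aromatic (benzene ring).
The second 6-membered ring has four sp³ carbons, so it is not fully conjugated — not aromatic (cyclohexane ring).
The 5-membered ring with one sulfur and one =N– is planar and fully conjugated; 2 ring double bonds (4 π electrons) plus a heteroatom lone pair (2) give 6 π electrons. That satisfies 4n+2 with n=1, so it is aromatic (thiazole).
The 5-membered ring with two nitrogens (one N–H, one =N–) is planar and fully conjugated; 2 ring double bonds (4 π electrons) plus a heteroatom lone pair (2) give 6 π electrons. Since 6 = 4n+2 (n=1), it is aromatic (imidazole).
The 5-membered ring with one N–H is planar and fully conjugated; 2 ring double bonds (4 π electrons) plus a heteroatom lone pair (2) give 6 π electrons. Since 6 = 4n+2 (n=1), it is aromatic (pyrrole).
The 7-membered ring is fully conjugated (every ring atom contributes a p orbital); 3 ring double bonds (6 π electrons) plus the carbocation's empty p orbital (0, but keeps the ring conjugated) give 6 π electrons. That satisfies 4n+2 with n=1, so it is aromatic (tropylium cation).
5 of the 6 rings are aromatic. Total: 5.

5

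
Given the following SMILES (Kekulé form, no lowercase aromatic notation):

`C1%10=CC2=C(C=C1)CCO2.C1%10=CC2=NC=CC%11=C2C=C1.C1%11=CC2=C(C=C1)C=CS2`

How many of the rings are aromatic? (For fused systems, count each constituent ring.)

5

The SMILES encodes a six-membered carbon ring with three alternating C=C double bonds, fused to a five-membered ring containing one oxygen and two sp³ carbons; two fused six-membered rings, each with three alternating double bonds; one ring is all carbon and the other has one ring nitrogen; a six-membered carbon ring with three alternating C=C double bonds, fused to a five-membered ring containing one sulfur and two C=C double bonds.
The 6-membered ring is fully conjugated (every ring atom contributes a p orbital); 3 ring double bonds give 6 π electrons. Since 6 = 4n+2 (n=1), it is aromatic (benzene ring).
The 5-membered ring with one oxygen has two sp³ carbons, so it is not fully conjugated — not aromatic (oxolane ring).
The fused 6/6-membered bicyclic (with one nitrogen) is a single π system with 10 sp² atoms and 10 π electrons from ring double bonds. 10 = 4(2)+2, so the system is aromatic and both rings count as aromatic (quinoline).
The fused 6/5-membered bicyclic (with one sulfur) is a single π system with 9 sp² atoms and 10 π electrons from ring double bonds plus a heteroatom lone pair. 10 = 4(2)+2, so the system is aromatic and both rings count as aromatic (benzothiophene).
5 of the 6 rings are aromatic. Total: 5.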